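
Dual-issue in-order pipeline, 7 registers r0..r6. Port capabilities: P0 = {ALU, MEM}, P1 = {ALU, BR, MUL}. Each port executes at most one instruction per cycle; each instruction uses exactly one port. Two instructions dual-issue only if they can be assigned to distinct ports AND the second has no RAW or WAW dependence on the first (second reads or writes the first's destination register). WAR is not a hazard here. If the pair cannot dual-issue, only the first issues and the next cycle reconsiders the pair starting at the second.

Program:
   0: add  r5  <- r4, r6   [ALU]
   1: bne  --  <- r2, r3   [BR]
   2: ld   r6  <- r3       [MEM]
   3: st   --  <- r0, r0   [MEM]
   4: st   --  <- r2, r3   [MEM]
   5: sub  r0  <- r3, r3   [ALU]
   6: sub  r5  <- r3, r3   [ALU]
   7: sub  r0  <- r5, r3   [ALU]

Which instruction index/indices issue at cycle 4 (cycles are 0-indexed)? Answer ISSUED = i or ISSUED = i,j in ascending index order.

ISSUED = 6

#0 head=0: add.ALU bne.BR i0/i1 2-wide
#1 head=2: ld.MEM i2 no-port MEM/MEM
#2 head=3: st.MEM i3 no-port MEM/MEM
#3 head=4: st.MEM sub.ALU i4/i5 2-wide
#4 head=6: sub.ALU i6 RAW r5
#5 head=7: sub.ALU i7 tail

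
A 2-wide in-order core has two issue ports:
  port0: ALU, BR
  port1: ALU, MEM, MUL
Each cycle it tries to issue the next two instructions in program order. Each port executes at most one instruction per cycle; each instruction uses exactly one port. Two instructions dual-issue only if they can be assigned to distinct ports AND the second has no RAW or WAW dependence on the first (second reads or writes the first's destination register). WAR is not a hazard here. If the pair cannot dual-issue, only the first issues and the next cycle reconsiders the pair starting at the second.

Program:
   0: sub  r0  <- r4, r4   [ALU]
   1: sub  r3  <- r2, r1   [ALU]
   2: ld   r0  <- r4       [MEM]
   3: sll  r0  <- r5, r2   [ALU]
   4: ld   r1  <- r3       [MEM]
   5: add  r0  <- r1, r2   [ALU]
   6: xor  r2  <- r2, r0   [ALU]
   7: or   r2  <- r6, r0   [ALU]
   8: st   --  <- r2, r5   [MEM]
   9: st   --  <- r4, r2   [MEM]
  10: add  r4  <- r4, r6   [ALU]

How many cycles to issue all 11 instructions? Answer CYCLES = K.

CYCLES = 8

  cy0 -> i0,i1 (sub/sub) 2-wide
  cy1 -> i2 (ld) WAW r0
  cy2 -> i3,i4 (sll/ld) 2-wide
  cy3 -> i5 (add) RAW r0
  cy4 -> i6 (xor) WAW r2
  cy5 -> i7 (or) RAW r2
  cy6 -> i8 (st) no-port MEM/MEM
  cy7 -> i9,i10 (st/add) 2-wide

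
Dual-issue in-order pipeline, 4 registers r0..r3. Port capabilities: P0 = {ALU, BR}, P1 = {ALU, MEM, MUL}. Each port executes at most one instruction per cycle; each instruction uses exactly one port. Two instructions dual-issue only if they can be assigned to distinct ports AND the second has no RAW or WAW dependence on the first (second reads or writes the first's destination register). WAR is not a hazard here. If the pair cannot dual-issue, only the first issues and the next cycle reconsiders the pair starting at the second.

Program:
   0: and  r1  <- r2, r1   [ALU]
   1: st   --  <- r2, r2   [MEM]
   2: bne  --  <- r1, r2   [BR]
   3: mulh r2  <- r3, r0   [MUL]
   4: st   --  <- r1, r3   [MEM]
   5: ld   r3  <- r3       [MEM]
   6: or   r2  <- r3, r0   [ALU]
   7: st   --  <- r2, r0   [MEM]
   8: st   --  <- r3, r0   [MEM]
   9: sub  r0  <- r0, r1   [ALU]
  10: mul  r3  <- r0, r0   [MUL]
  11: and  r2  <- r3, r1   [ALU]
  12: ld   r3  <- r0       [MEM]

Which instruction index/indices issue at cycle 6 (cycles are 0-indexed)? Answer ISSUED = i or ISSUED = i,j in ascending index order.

c0: i0,i1 and.ALU st.MEM  dual
c1: i2,i3 bne.BR mulh.MUL  dual
c2: i4 st.MEM  no-port MEM/MEM
c3: i5 ld.MEM  RAW r3
c4: i6 or.ALU  RAW r2
c5: i7 st.MEM  no-port MEM/MEM
c6: i8,i9 st.MEM sub.ALU  dual
c7: i10 mul.MUL  RAW r3
c8: i11,i12 and.ALU ld.MEM  dual

ISSUED = 8,9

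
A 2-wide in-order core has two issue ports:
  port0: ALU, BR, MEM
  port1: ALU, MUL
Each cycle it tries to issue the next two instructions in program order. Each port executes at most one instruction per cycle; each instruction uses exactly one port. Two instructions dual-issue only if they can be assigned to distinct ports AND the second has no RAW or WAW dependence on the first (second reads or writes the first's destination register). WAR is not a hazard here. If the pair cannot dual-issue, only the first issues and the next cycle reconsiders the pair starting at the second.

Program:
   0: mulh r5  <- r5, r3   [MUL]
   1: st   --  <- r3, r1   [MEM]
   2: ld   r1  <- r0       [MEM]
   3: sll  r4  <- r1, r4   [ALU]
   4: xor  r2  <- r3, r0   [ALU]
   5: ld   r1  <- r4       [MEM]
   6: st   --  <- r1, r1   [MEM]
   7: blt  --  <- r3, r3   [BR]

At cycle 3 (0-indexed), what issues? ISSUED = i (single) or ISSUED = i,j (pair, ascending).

ISSUED = 5

[0] i0+i1  mulh.MUL/st.MEM  -- 2-wide
[1] i2  ld.MEM  -- RAW r1
[2] i3+i4  sll.ALU/xor.ALU  -- 2-wide
[3] i5  ld.MEM  -- no-port MEM/MEM
[4] i6  st.MEM  -- no-port MEM/BR
[5] i7  blt.BR  -- tail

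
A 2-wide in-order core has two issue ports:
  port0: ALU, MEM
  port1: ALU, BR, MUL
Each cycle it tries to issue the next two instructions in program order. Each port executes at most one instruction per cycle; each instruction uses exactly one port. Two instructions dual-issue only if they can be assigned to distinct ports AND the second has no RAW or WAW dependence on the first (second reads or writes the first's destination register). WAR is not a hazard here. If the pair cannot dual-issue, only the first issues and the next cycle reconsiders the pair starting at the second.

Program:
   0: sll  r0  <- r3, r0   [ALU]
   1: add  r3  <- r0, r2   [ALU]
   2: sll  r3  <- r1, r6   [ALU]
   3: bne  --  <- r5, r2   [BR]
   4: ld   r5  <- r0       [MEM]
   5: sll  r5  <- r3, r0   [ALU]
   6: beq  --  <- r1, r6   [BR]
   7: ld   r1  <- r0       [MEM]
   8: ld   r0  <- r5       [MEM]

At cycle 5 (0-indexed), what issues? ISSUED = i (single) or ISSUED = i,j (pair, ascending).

#0 head=0: sll i0 RAW r0
#1 head=1: add i1 WAW r3
#2 head=2: sll+bne i2&i3 2-wide
#3 head=4: ld i4 WAW r5
#4 head=5: sll+beq i5&i6 2-wide
#5 head=7: ld i7 no-port MEM/MEM
#6 head=8: ld i8 tail

ISSUED = 7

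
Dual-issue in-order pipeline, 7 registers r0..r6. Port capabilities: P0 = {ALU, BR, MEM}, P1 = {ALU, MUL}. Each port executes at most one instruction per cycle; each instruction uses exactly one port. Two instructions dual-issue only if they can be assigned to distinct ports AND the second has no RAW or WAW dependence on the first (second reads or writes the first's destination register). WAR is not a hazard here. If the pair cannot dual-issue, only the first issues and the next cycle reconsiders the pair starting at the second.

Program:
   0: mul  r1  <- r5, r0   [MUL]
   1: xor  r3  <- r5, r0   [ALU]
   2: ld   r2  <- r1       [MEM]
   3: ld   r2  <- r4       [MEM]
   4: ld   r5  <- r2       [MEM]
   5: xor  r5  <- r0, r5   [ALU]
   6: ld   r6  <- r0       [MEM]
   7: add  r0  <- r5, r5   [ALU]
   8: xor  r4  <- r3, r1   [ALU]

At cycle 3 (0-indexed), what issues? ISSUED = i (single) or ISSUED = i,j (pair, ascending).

c0: i0/i1 mul/xor  2-wide
c1: i2 ld  no-port MEM/MEM
c2: i3 ld  no-port MEM/MEM
c3: i4 ld  RAW+WAW r5
c4: i5/i6 xor/ld  2-wide
c5: i7/i8 add/xor  2-wide

ISSUED = 4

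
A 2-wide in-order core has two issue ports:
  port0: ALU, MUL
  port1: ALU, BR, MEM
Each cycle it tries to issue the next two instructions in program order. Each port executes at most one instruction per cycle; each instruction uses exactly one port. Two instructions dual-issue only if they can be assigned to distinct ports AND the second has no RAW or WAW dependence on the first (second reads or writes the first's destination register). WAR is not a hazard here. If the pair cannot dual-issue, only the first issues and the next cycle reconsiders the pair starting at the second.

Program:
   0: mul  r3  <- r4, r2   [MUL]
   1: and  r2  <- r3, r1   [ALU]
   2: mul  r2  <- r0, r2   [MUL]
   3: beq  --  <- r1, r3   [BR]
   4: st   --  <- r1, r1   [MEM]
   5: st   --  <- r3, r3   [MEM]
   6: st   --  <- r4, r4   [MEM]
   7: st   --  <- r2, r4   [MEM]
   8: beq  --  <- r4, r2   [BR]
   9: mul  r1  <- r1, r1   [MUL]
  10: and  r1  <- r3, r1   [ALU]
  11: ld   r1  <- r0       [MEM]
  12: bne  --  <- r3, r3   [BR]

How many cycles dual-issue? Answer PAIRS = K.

c0: i0 mul.MUL  RAW r3
c1: i1 and.ALU  RAW+WAW r2
c2: i2/i3 mul.MUL/beq.BR  dual
c3: i4 st.MEM  no-port MEM/MEM
c4: i5 st.MEM  no-port MEM/MEM
c5: i6 st.MEM  no-port MEM/MEM
c6: i7 st.MEM  no-port MEM/BR
c7: i8/i9 beq.BR/mul.MUL  dual
c8: i10 and.ALU  WAW r1
c9: i11 ld.MEM  no-port MEM/BR
c10: i12 bne.BR  tail

PAIRS = 2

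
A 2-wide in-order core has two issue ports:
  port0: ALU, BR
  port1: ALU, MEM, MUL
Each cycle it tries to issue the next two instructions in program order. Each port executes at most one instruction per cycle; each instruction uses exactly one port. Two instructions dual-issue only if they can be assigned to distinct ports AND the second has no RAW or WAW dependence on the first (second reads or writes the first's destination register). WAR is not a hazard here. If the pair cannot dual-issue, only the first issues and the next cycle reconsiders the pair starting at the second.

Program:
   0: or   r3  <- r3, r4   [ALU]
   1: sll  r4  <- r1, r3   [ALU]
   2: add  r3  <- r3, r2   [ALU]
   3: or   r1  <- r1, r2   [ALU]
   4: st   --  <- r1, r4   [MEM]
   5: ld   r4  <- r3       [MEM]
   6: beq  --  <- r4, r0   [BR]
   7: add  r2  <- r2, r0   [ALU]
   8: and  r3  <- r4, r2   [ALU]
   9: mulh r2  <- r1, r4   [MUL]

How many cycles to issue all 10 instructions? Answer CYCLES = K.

CYCLES = 7

  cy0 -> i0 (or) RAW r3
  cy1 -> i1/i2 (sll add) 2-wide
  cy2 -> i3 (or) RAW r1
  cy3 -> i4 (st) no-port MEM/MEM
  cy4 -> i5 (ld) RAW r4
  cy5 -> i6/i7 (beq add) 2-wide
  cy6 -> i8/i9 (and mulh) 2-wide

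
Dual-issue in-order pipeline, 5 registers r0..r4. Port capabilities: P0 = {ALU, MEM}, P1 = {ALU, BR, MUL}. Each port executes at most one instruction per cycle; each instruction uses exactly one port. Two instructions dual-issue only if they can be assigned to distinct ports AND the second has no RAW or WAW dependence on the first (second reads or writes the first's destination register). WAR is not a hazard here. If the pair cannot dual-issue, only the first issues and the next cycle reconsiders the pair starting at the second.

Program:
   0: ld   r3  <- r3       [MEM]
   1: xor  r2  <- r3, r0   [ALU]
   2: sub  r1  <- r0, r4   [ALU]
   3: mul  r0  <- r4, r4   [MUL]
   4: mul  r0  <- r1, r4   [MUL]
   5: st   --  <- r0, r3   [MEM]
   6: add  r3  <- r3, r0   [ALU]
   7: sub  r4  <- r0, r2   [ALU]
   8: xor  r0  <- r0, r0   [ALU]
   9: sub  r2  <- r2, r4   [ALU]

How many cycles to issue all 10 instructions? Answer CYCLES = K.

CYCLES = 7

#0 head=0: ld.MEM i0 RAW r3
#1 head=1: xor.ALU+sub.ALU i1/i2 pair
#2 head=3: mul.MUL i3 no-port MUL/MUL
#3 head=4: mul.MUL i4 RAW r0
#4 head=5: st.MEM+add.ALU i5/i6 pair
#5 head=7: sub.ALU+xor.ALU i7/i8 pair
#6 head=9: sub.ALU i9 tail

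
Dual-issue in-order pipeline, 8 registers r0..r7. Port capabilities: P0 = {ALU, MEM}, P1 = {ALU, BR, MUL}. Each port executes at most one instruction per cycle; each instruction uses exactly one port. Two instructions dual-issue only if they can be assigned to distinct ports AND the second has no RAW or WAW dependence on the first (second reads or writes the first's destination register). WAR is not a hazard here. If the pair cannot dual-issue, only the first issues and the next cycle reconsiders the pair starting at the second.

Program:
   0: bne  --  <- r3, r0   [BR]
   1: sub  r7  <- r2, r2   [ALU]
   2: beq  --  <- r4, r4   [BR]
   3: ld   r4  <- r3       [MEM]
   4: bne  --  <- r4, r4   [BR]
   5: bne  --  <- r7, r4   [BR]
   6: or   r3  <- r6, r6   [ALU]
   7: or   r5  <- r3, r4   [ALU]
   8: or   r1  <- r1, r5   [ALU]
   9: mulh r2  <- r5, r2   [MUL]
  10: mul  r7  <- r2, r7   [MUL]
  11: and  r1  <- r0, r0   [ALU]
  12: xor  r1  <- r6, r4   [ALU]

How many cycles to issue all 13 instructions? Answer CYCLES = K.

CYCLES = 8

  cy0 -> i0&i1 (bne sub) dual
  cy1 -> i2&i3 (beq ld) dual
  cy2 -> i4 (bne) no-port BR/BR
  cy3 -> i5&i6 (bne or) dual
  cy4 -> i7 (or) RAW r5
  cy5 -> i8&i9 (or mulh) dual
  cy6 -> i10&i11 (mul and) dual
  cy7 -> i12 (xor) tail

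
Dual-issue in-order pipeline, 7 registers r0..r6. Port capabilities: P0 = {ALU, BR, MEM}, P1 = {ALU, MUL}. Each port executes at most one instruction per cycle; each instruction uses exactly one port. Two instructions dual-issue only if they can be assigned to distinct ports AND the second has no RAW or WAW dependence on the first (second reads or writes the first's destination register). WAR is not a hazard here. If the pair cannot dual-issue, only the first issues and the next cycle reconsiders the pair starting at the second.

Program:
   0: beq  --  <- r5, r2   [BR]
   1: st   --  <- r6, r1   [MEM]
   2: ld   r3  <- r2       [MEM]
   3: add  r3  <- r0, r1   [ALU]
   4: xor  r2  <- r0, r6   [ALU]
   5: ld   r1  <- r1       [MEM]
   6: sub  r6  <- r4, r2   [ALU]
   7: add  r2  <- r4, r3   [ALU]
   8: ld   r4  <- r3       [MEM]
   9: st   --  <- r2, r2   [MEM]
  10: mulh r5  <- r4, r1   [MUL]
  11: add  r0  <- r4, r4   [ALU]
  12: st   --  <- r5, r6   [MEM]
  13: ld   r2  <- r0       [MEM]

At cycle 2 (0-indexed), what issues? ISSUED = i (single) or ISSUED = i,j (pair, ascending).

ISSUED = 2

  cy0 -> i0 (beq) no-port BR/MEM
  cy1 -> i1 (st) no-port MEM/MEM
  cy2 -> i2 (ld) WAW r3
  cy3 -> i3+i4 (add xor) dual
  cy4 -> i5+i6 (ld sub) dual
  cy5 -> i7+i8 (add ld) dual
  cy6 -> i9+i10 (st mulh) dual
  cy7 -> i11+i12 (add st) dual
  cy8 -> i13 (ld) tail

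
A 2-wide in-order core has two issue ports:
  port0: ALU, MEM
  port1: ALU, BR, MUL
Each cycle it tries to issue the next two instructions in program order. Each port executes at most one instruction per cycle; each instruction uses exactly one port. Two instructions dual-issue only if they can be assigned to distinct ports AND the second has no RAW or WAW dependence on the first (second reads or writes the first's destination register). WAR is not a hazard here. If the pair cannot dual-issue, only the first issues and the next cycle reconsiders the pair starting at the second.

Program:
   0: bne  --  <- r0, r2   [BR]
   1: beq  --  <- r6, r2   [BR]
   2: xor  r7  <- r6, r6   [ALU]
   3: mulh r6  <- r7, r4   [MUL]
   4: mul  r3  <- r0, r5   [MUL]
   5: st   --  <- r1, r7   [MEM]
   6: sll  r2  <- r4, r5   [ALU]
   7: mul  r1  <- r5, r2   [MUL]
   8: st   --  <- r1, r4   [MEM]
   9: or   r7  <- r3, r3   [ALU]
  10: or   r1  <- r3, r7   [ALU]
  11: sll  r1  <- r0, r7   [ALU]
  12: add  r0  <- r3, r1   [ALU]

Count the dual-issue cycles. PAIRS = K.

[0] i0  bne.BR  -- no-port BR/BR
[1] i1/i2  beq.BR/xor.ALU  -- pair
[2] i3  mulh.MUL  -- no-port MUL/MUL
[3] i4/i5  mul.MUL/st.MEM  -- pair
[4] i6  sll.ALU  -- RAW r2
[5] i7  mul.MUL  -- RAW r1
[6] i8/i9  st.MEM/or.ALU  -- pair
[7] i10  or.ALU  -- WAW r1
[8] i11  sll.ALU  -- RAW r1
[9] i12  add.ALU  -- tail

PAIRS = 3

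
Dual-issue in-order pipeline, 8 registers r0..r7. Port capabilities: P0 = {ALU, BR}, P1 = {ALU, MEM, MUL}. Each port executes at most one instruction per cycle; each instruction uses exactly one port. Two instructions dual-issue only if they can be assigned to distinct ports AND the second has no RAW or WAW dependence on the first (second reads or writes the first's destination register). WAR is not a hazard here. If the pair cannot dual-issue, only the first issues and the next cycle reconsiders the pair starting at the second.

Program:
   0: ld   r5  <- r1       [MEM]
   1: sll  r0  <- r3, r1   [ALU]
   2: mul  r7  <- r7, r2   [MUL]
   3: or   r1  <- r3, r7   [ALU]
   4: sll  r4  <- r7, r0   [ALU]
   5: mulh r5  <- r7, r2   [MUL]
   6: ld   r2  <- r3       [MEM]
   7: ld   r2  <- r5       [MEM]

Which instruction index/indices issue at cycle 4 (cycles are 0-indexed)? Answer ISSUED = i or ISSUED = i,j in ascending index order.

ISSUED = 6

0. ld+sll @i0,i1  | dual
1. mul @i2  | RAW r7
2. or+sll @i3,i4  | dual
3. mulh @i5  | no-port MUL/MEM
4. ld @i6  | no-port MEM/MEM
5. ld @i7  | tail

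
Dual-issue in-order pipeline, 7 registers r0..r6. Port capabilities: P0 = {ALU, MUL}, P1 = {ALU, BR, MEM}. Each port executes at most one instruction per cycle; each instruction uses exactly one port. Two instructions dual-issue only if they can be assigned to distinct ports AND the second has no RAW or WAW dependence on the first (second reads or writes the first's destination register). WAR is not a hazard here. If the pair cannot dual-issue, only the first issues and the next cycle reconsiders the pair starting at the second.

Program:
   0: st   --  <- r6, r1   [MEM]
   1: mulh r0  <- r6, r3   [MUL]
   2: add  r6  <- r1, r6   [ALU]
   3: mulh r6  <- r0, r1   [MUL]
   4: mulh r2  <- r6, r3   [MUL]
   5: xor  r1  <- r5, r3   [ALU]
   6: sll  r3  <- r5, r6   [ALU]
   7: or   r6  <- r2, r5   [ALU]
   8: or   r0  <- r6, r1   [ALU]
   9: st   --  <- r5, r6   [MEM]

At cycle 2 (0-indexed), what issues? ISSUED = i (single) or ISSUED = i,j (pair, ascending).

c0: i0&i1 st.MEM/mulh.MUL  pair
c1: i2 add.ALU  WAW r6
c2: i3 mulh.MUL  no-port MUL/MUL
c3: i4&i5 mulh.MUL/xor.ALU  pair
c4: i6&i7 sll.ALU/or.ALU  pair
c5: i8&i9 or.ALU/st.MEM  pair

ISSUED = 3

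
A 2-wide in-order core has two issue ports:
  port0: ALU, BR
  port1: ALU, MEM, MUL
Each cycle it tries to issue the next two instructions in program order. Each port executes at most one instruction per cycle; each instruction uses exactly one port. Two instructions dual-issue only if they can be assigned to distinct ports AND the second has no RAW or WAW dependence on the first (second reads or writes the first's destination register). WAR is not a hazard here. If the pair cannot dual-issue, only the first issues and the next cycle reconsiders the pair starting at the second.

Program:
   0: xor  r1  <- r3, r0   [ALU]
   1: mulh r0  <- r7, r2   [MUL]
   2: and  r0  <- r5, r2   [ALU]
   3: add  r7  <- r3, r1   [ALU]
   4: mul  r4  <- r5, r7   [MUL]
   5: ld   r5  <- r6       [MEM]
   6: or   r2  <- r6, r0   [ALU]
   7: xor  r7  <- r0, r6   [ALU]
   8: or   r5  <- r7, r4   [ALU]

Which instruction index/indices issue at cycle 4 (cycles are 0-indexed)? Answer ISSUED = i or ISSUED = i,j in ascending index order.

ISSUED = 7

[0] i0/i1  xor/mulh  -- pair
[1] i2/i3  and/add  -- pair
[2] i4  mul  -- no-port MUL/MEM
[3] i5/i6  ld/or  -- pair
[4] i7  xor  -- RAW r7
[5] i8  or  -- tail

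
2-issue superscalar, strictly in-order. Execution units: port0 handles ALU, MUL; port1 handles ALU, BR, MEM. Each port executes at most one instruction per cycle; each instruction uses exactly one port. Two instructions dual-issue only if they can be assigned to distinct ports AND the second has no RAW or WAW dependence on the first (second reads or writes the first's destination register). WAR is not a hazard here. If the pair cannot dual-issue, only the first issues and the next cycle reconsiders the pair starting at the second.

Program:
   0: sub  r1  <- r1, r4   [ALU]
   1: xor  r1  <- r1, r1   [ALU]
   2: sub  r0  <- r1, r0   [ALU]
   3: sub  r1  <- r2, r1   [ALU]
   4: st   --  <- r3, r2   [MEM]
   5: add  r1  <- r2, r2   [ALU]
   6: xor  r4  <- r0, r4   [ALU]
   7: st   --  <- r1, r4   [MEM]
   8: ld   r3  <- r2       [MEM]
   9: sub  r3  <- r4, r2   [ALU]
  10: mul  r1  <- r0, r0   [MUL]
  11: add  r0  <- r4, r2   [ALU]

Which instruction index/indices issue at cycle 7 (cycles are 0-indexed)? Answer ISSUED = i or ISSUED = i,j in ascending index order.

[0] i0  sub.ALU  -- RAW+WAW r1
[1] i1  xor.ALU  -- RAW r1
[2] i2,i3  sub.ALU+sub.ALU  -- pair
[3] i4,i5  st.MEM+add.ALU  -- pair
[4] i6  xor.ALU  -- RAW r4
[5] i7  st.MEM  -- no-port MEM/MEM
[6] i8  ld.MEM  -- WAW r3
[7] i9,i10  sub.ALU+mul.MUL  -- pair
[8] i11  add.ALU  -- tail

ISSUED = 9,10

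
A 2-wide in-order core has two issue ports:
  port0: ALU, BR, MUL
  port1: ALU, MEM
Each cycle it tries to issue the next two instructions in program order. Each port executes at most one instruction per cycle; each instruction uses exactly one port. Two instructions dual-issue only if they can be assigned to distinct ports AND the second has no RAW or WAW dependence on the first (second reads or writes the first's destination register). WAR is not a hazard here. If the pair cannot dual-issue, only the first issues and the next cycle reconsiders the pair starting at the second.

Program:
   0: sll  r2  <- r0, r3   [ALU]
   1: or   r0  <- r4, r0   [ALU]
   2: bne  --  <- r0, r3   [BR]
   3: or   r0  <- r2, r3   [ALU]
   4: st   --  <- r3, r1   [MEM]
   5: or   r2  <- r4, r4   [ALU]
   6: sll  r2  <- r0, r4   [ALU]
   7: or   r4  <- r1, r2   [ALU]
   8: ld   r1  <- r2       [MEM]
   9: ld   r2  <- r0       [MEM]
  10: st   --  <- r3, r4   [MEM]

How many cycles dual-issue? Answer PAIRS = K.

[0] i0,i1  sll.ALU or.ALU  -- 2-wide
[1] i2,i3  bne.BR or.ALU  -- 2-wide
[2] i4,i5  st.MEM or.ALU  -- 2-wide
[3] i6  sll.ALU  -- RAW r2
[4] i7,i8  or.ALU ld.MEM  -- 2-wide
[5] i9  ld.MEM  -- no-port MEM/MEM
[6] i10  st.MEM  -- tail

PAIRS = 4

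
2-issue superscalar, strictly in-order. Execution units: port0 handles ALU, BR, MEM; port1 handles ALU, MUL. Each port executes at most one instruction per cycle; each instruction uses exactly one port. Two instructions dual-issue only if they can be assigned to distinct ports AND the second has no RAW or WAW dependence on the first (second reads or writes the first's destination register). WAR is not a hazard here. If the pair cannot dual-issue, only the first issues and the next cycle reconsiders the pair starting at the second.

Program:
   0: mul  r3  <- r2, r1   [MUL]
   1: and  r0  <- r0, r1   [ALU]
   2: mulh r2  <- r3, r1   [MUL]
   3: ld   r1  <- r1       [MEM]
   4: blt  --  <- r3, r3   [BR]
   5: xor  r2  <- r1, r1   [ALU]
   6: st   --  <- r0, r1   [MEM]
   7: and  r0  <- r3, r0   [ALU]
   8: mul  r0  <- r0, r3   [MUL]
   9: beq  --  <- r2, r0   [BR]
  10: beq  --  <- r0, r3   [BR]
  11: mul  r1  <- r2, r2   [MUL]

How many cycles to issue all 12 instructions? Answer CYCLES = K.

0. mul.MUL+and.ALU @i0/i1  | dual
1. mulh.MUL+ld.MEM @i2/i3  | dual
2. blt.BR+xor.ALU @i4/i5  | dual
3. st.MEM+and.ALU @i6/i7  | dual
4. mul.MUL @i8  | RAW r0
5. beq.BR @i9  | no-port BR/BR
6. beq.BR+mul.MUL @i10/i11  | dual

CYCLES = 7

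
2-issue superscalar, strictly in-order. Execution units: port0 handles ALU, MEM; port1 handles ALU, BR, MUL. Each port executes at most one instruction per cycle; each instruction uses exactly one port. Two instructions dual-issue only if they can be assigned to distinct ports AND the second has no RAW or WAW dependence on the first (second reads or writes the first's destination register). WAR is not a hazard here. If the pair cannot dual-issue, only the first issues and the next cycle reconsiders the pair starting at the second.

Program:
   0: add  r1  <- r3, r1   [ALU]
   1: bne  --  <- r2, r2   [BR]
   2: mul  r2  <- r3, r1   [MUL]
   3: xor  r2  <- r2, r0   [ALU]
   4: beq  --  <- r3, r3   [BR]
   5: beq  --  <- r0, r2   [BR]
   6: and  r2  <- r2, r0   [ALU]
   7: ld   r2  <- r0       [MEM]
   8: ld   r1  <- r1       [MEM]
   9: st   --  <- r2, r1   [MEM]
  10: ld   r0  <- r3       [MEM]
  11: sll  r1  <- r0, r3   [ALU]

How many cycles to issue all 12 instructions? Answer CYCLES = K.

t=0 i0&i1:add+bne ; 2-wide
t=1 i2:mul ; RAW+WAW r2
t=2 i3&i4:xor+beq ; 2-wide
t=3 i5&i6:beq+and ; 2-wide
t=4 i7:ld ; no-port MEM/MEM
t=5 i8:ld ; no-port MEM/MEM
t=6 i9:st ; no-port MEM/MEM
t=7 i10:ld ; RAW r0
t=8 i11:sll ; tail

CYCLES = 9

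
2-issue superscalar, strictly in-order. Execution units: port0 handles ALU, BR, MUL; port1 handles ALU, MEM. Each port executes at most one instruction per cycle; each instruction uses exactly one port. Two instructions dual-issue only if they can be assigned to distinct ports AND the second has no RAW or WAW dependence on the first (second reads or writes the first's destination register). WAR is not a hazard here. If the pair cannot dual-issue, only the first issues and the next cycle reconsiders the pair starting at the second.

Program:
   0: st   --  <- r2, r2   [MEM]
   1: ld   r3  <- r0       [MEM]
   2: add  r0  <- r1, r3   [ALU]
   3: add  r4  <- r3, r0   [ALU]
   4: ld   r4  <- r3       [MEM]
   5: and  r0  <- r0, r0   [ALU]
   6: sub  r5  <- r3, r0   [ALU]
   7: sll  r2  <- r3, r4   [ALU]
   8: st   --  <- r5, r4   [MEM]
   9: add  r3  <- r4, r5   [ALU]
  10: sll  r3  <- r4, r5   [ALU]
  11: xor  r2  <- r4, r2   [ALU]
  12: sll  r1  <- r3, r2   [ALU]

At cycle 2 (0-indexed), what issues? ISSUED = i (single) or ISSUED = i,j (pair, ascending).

ISSUED = 2

#0 head=0: st.MEM i0 no-port MEM/MEM
#1 head=1: ld.MEM i1 RAW r3
#2 head=2: add.ALU i2 RAW r0
#3 head=3: add.ALU i3 WAW r4
#4 head=4: ld.MEM+and.ALU i4/i5 dual
#5 head=6: sub.ALU+sll.ALU i6/i7 dual
#6 head=8: st.MEM+add.ALU i8/i9 dual
#7 head=10: sll.ALU+xor.ALU i10/i11 dual
#8 head=12: sll.ALU i12 tail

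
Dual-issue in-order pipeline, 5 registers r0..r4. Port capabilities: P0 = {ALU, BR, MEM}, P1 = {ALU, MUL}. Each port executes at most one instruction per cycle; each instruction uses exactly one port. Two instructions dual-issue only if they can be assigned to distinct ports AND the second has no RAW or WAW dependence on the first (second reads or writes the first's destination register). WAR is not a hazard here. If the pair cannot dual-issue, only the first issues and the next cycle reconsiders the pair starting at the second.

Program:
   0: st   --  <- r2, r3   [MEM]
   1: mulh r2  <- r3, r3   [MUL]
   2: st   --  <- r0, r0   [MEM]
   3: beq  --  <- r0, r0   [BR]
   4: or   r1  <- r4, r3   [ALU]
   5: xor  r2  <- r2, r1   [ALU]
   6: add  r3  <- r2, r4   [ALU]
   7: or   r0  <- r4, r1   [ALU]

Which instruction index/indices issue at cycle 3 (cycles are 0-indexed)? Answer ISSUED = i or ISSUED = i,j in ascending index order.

ISSUED = 5

#0 head=0: st;mulh i0&i1 2-wide
#1 head=2: st i2 no-port MEM/BR
#2 head=3: beq;or i3&i4 2-wide
#3 head=5: xor i5 RAW r2
#4 head=6: add;or i6&i7 2-wide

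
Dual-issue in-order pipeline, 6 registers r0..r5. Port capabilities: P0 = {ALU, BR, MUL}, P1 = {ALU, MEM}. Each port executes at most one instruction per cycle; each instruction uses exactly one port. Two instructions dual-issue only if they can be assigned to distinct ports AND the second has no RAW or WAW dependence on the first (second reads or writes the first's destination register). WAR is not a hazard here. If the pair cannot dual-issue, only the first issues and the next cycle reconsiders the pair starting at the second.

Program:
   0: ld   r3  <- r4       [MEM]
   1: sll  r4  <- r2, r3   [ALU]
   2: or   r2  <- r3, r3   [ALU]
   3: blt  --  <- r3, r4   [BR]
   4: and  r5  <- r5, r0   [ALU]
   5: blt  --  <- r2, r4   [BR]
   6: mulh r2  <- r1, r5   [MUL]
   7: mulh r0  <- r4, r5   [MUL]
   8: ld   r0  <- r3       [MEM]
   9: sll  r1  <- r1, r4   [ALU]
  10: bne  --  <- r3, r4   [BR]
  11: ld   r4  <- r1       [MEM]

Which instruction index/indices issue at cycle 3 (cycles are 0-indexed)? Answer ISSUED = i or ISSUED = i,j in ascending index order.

ISSUED = 5

[0] i0  ld.MEM  -- RAW r3
[1] i1&i2  sll.ALU or.ALU  -- dual
[2] i3&i4  blt.BR and.ALU  -- dual
[3] i5  blt.BR  -- no-port BR/MUL
[4] i6  mulh.MUL  -- no-port MUL/MUL
[5] i7  mulh.MUL  -- WAW r0
[6] i8&i9  ld.MEM sll.ALU  -- dual
[7] i10&i11  bne.BR ld.MEM  -- dual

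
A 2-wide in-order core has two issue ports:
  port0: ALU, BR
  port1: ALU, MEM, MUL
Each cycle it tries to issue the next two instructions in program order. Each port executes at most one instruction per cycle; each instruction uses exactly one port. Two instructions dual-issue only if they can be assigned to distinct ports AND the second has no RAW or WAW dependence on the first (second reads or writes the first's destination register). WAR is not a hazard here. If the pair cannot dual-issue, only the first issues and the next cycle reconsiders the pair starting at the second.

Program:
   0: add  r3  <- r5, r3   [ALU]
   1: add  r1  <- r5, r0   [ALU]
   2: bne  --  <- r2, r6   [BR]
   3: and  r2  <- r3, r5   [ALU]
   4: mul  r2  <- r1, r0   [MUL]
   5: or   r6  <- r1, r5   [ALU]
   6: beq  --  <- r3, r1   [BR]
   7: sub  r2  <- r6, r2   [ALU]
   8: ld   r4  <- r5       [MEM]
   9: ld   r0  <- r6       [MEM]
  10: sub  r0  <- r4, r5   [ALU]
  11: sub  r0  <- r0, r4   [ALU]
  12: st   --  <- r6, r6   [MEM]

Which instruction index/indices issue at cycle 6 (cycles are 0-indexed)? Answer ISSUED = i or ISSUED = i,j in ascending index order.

t=0 i0/i1:add.ALU+add.ALU ; pair
t=1 i2/i3:bne.BR+and.ALU ; pair
t=2 i4/i5:mul.MUL+or.ALU ; pair
t=3 i6/i7:beq.BR+sub.ALU ; pair
t=4 i8:ld.MEM ; no-port MEM/MEM
t=5 i9:ld.MEM ; WAW r0
t=6 i10:sub.ALU ; RAW+WAW r0
t=7 i11/i12:sub.ALU+st.MEM ; pair

ISSUED = 10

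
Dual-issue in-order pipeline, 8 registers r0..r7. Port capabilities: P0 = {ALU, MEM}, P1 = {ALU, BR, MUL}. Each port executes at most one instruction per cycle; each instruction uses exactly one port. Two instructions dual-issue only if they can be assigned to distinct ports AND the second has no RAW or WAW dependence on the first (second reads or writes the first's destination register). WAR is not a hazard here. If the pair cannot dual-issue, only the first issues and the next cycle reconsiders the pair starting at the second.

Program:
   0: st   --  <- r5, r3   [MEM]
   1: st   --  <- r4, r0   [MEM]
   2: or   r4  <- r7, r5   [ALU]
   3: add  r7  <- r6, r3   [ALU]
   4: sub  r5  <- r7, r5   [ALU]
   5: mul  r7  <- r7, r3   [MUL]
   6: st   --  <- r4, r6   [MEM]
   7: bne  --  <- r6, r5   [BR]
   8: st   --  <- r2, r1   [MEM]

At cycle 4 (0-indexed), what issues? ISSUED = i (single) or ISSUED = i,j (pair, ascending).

t=0 i0:st ; no-port MEM/MEM
t=1 i1+i2:st;or ; 2-wide
t=2 i3:add ; RAW r7
t=3 i4+i5:sub;mul ; 2-wide
t=4 i6+i7:st;bne ; 2-wide
t=5 i8:st ; tail

ISSUED = 6,7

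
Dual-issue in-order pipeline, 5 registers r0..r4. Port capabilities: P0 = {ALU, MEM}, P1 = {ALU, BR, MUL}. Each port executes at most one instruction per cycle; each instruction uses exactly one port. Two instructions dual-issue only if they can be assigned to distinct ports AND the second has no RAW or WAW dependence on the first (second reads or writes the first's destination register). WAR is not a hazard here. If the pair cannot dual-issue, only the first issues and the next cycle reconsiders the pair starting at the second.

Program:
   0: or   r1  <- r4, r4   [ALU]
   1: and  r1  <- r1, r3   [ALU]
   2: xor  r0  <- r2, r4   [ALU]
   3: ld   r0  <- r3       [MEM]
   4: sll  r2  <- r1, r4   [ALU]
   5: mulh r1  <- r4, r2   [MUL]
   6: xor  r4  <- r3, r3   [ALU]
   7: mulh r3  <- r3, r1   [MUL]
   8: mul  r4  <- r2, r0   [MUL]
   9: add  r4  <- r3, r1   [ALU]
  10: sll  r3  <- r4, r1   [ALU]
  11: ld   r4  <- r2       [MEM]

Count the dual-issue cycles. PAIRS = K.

PAIRS = 4

  cy0 -> i0 (or) RAW+WAW r1
  cy1 -> i1&i2 (and/xor) 2-wide
  cy2 -> i3&i4 (ld/sll) 2-wide
  cy3 -> i5&i6 (mulh/xor) 2-wide
  cy4 -> i7 (mulh) no-port MUL/MUL
  cy5 -> i8 (mul) WAW r4
  cy6 -> i9 (add) RAW r4
  cy7 -> i10&i11 (sll/ld) 2-wide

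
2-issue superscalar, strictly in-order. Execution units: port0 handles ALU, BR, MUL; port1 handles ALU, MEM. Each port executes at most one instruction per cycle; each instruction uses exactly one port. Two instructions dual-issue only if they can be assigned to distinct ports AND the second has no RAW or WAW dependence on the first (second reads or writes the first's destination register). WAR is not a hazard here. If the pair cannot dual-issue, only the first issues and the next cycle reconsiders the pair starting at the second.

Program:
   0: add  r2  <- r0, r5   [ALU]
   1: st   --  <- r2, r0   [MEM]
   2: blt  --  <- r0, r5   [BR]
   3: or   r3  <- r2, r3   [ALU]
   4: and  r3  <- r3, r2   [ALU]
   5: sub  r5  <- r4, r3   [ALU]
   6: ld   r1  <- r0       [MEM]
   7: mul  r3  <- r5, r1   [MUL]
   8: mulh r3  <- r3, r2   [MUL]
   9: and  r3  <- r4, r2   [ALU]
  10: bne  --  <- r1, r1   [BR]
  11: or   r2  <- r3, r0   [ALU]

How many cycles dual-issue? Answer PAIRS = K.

PAIRS = 3

  cy0 -> i0 (add.ALU) RAW r2
  cy1 -> i1+i2 (st.MEM blt.BR) pair
  cy2 -> i3 (or.ALU) RAW+WAW r3
  cy3 -> i4 (and.ALU) RAW r3
  cy4 -> i5+i6 (sub.ALU ld.MEM) pair
  cy5 -> i7 (mul.MUL) no-port MUL/MUL
  cy6 -> i8 (mulh.MUL) WAW r3
  cy7 -> i9+i10 (and.ALU bne.BR) pair
  cy8 -> i11 (or.ALU) tail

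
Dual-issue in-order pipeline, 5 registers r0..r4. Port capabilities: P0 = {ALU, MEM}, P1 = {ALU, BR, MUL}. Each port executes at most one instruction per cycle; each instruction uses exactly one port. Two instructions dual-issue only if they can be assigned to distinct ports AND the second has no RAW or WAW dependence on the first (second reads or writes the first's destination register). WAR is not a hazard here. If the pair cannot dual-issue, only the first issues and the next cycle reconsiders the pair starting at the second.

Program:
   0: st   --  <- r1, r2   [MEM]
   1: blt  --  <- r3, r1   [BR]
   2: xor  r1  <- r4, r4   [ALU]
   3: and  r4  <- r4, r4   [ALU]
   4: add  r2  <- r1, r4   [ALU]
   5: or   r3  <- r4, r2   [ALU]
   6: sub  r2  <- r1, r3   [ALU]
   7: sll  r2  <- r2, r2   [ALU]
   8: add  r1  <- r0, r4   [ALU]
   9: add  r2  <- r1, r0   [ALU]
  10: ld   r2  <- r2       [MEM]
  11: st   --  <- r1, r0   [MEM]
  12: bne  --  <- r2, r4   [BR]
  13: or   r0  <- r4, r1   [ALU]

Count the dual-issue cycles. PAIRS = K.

t=0 i0,i1:st+blt ; dual
t=1 i2,i3:xor+and ; dual
t=2 i4:add ; RAW r2
t=3 i5:or ; RAW r3
t=4 i6:sub ; RAW+WAW r2
t=5 i7,i8:sll+add ; dual
t=6 i9:add ; RAW+WAW r2
t=7 i10:ld ; no-port MEM/MEM
t=8 i11,i12:st+bne ; dual
t=9 i13:or ; tail

PAIRS = 4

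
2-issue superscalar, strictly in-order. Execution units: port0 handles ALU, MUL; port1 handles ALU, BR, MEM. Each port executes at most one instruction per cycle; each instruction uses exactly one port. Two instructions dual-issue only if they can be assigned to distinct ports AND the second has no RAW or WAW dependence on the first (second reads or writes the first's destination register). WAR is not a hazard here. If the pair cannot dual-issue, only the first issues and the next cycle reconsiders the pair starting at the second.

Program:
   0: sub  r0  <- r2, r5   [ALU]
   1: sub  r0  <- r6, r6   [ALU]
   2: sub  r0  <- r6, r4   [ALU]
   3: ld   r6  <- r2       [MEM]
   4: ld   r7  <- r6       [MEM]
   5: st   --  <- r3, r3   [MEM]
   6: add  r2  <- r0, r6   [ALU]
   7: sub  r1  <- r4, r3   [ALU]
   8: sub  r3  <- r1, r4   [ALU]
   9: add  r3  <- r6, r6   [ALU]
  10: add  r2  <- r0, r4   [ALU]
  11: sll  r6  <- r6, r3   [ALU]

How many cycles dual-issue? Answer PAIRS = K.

PAIRS = 3

  cy0 -> i0 (sub) WAW r0
  cy1 -> i1 (sub) WAW r0
  cy2 -> i2+i3 (sub/ld) 2-wide
  cy3 -> i4 (ld) no-port MEM/MEM
  cy4 -> i5+i6 (st/add) 2-wide
  cy5 -> i7 (sub) RAW r1
  cy6 -> i8 (sub) WAW r3
  cy7 -> i9+i10 (add/add) 2-wide
  cy8 -> i11 (sll) tail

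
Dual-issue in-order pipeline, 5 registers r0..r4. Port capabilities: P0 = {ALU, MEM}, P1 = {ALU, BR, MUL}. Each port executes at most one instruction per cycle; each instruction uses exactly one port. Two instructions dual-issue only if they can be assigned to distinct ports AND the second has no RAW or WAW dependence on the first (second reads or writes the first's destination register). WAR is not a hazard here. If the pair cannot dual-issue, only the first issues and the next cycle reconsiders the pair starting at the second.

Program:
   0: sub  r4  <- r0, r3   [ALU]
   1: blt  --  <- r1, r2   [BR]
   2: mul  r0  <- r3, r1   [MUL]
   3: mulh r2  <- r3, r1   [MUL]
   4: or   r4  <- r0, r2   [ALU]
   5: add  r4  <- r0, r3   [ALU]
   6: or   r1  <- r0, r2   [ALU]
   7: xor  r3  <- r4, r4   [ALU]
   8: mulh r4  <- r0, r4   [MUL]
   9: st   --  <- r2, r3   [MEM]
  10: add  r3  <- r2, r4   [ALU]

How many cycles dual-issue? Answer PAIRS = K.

0. sub.ALU blt.BR @i0&i1  | 2-wide
1. mul.MUL @i2  | no-port MUL/MUL
2. mulh.MUL @i3  | RAW r2
3. or.ALU @i4  | WAW r4
4. add.ALU or.ALU @i5&i6  | 2-wide
5. xor.ALU mulh.MUL @i7&i8  | 2-wide
6. st.MEM add.ALU @i9&i10  | 2-wide

PAIRS = 4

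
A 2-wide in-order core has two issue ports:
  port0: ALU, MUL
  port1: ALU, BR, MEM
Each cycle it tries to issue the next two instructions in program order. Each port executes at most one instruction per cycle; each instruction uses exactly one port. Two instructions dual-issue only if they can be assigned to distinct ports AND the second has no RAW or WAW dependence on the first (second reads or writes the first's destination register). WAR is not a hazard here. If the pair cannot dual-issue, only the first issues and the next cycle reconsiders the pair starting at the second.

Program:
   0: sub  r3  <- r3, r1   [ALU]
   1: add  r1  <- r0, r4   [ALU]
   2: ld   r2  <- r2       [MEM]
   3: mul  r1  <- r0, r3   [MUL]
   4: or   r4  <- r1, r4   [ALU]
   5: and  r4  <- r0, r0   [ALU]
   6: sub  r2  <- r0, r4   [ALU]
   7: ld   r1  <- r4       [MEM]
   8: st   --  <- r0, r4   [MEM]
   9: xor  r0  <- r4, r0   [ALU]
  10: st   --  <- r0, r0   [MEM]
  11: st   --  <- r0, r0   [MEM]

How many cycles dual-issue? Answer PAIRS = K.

PAIRS = 4

0. sub.ALU;add.ALU @i0/i1  | pair
1. ld.MEM;mul.MUL @i2/i3  | pair
2. or.ALU @i4  | WAW r4
3. and.ALU @i5  | RAW r4
4. sub.ALU;ld.MEM @i6/i7  | pair
5. st.MEM;xor.ALU @i8/i9  | pair
6. st.MEM @i10  | no-port MEM/MEM
7. st.MEM @i11  | tail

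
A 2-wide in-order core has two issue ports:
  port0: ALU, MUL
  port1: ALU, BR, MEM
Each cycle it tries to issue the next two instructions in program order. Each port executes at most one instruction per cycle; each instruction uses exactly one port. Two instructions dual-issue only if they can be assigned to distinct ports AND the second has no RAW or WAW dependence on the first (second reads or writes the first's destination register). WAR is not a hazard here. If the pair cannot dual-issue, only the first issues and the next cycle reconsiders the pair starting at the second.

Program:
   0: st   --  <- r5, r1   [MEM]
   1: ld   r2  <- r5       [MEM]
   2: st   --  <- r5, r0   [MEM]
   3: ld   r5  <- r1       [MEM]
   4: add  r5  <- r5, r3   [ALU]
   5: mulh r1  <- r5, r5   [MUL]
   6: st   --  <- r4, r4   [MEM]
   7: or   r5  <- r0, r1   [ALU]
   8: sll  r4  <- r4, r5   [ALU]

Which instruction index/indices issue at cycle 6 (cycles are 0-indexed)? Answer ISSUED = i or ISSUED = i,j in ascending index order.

ISSUED = 7

[0] i0  st  -- no-port MEM/MEM
[1] i1  ld  -- no-port MEM/MEM
[2] i2  st  -- no-port MEM/MEM
[3] i3  ld  -- RAW+WAW r5
[4] i4  add  -- RAW r5
[5] i5,i6  mulh/st  -- 2-wide
[6] i7  or  -- RAW r5
[7] i8  sll  -- tail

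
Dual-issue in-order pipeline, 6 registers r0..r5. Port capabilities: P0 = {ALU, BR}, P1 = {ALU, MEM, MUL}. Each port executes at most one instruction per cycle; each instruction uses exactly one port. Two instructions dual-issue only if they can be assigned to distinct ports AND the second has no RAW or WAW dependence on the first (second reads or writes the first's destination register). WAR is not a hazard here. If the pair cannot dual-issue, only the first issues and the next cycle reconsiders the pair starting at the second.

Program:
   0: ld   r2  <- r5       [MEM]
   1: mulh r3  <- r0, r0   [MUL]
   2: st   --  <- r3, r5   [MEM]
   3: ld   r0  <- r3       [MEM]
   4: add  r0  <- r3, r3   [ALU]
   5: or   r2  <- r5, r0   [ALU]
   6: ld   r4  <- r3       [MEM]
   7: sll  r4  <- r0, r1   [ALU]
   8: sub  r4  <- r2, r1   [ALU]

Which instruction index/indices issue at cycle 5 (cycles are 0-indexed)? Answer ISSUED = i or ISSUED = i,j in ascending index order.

#0 head=0: ld.MEM i0 no-port MEM/MUL
#1 head=1: mulh.MUL i1 no-port MUL/MEM
#2 head=2: st.MEM i2 no-port MEM/MEM
#3 head=3: ld.MEM i3 WAW r0
#4 head=4: add.ALU i4 RAW r0
#5 head=5: or.ALU ld.MEM i5,i6 dual
#6 head=7: sll.ALU i7 WAW r4
#7 head=8: sub.ALU i8 tail

ISSUED = 5,6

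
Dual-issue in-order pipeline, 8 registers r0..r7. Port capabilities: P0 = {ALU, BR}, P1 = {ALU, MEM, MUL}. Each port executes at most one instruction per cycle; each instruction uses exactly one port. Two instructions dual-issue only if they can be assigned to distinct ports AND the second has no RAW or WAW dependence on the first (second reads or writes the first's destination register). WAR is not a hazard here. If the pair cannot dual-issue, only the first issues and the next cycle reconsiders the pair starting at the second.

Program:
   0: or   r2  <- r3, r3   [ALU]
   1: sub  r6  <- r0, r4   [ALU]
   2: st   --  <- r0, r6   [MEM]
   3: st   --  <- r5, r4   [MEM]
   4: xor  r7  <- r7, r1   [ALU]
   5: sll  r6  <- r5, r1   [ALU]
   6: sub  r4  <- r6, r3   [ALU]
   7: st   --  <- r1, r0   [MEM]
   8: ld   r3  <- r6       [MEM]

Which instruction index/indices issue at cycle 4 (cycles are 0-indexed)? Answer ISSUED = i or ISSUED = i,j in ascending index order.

ISSUED = 6,7

#0 head=0: or.ALU/sub.ALU i0+i1 2-wide
#1 head=2: st.MEM i2 no-port MEM/MEM
#2 head=3: st.MEM/xor.ALU i3+i4 2-wide
#3 head=5: sll.ALU i5 RAW r6
#4 head=6: sub.ALU/st.MEM i6+i7 2-wide
#5 head=8: ld.MEM i8 tail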